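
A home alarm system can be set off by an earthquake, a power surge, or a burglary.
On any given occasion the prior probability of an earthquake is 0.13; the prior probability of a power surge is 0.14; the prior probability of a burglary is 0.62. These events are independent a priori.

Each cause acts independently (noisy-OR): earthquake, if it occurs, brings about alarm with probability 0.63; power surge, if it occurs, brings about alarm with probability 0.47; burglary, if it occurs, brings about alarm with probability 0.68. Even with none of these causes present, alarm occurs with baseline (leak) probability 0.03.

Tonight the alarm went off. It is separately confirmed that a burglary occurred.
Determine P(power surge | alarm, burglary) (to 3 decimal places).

Under noisy-OR, P(alarm | causes) = 1 − (1−0.03)·∏(1−qᵢ) over the active causes.
Weight on power surge=true, given the evidence: 0.101762 + 0.017092 = 0.118854
Normalizer over all consistent configurations: 0.6896·0.87·0.86 + 0.835488·0.87·0.14 + 0.885152·0.13·0.86 + 0.939131·0.13·0.14 = 0.733773
P(power surge | alarm, burglary) = 0.118854/0.733773 ≈ 0.162

P(power surge | alarm, burglary) ≈ 0.162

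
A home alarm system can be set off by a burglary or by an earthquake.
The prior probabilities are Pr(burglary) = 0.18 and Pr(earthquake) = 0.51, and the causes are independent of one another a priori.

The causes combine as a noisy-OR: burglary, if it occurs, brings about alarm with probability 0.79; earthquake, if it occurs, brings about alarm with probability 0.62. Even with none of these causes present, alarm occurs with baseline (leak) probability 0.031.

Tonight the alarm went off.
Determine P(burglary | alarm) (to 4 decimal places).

Under noisy-OR, P(alarm | causes) = 1 − (1−0.031)·∏(1−qᵢ) over the active causes.
By total probability over the 4 (burglary, earthquake) configurations:
  P(alarm) = 0.031×0.82×0.49 + 0.63178×0.82×0.51 + 0.79651×0.18×0.49 + 0.922674×0.18×0.51
        = 0.012456 + 0.264210 + 0.070252 + 0.084701 = 0.431619
Configurations with burglary contribute 0.154953, so
  P(burglary | alarm) = 0.154953 / 0.431619 ≈ 0.3590

P(burglary | alarm) ≈ 0.3590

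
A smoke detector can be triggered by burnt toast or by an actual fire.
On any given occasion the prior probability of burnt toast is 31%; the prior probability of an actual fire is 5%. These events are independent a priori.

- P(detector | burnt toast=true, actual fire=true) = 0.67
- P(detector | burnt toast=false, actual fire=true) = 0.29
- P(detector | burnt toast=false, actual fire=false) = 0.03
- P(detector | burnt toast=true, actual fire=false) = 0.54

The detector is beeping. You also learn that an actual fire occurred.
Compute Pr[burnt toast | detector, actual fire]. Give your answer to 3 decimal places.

Weight on burnt toast=true, given the evidence: 0.67×0.31 = 0.207700
Normalizer over all consistent configurations: 0.29×0.69 + 0.67×0.31 = 0.407800
Posterior = 0.207700 / 0.407800 ≈ 0.509

Pr[burnt toast | detector, actual fire] ≈ 0.509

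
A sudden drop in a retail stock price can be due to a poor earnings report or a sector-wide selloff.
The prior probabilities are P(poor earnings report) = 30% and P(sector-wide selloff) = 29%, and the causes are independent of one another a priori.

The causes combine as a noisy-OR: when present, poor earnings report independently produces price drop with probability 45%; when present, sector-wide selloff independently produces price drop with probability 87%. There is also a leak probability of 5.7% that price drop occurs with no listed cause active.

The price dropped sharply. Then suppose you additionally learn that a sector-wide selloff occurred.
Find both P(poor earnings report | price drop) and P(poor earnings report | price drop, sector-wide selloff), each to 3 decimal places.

P(poor earnings report | price drop) ≈ 0.471; P(poor earnings report | price drop, sector-wide selloff) ≈ 0.313

Under noisy-OR, P(price drop | causes) = 1 − (1−0.057)·∏(1−qᵢ) over the active causes.
P(price drop) = 0.057×0.7×0.71 + 0.87741×0.7×0.29 + 0.48135×0.3×0.71 + 0.932576×0.3×0.29 = 0.028329 + 0.178114 + 0.102528 + 0.081134 = 0.390105
Of this, 0.183662 comes from 0.102528 + 0.081134 (the poor earnings report=true cases).
So P(poor earnings report | price drop) = 0.183662/0.390105 ≈ 0.471.

With the extra evidence:
P(price drop | sector-wide selloff) = 0.87741·0.7 + 0.932576·0.3 = 0.614187 + 0.279773 = 0.893960
The poor earnings report-present share is 0.932576·0.3 = 0.279773.
P(poor earnings report | price drop, sector-wide selloff) = 0.279773 / 0.893960 ≈ 0.313
— sector-wide selloff explains away the evidence for poor earnings report.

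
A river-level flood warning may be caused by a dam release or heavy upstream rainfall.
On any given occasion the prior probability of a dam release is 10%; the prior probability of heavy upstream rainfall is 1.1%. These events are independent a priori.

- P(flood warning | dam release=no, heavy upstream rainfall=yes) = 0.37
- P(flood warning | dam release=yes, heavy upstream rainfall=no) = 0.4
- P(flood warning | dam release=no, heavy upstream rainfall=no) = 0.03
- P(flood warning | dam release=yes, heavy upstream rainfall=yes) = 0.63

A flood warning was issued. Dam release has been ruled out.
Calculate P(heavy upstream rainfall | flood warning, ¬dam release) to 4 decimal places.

P(flood warning | ¬dam release) = 0.03·0.989 + 0.37·0.011 = 0.029670 + 0.004070 = 0.033740
Restricting to configurations with heavy upstream rainfall present: 0.37·0.011 = 0.004070.
P(heavy upstream rainfall | flood warning, ¬dam release) = 0.004070 / 0.033740 ≈ 0.1206

P(heavy upstream rainfall | flood warning, ¬dam release) ≈ 0.1206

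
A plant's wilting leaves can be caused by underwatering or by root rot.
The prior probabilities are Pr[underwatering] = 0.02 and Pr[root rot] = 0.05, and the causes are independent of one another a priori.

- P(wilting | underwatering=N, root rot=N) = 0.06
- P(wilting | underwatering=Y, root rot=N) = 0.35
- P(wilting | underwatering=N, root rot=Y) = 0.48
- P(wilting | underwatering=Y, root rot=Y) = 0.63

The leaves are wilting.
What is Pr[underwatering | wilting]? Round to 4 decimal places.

Numerator (weight on configurations with underwatering): 0.006650 + 0.000630 = 0.007280
Denominator P(wilting): 0.06×0.98×0.95 + 0.48×0.98×0.05 + 0.35×0.02×0.95 + 0.63×0.02×0.05 = 0.086660
Posterior = 0.007280 / 0.086660 ≈ 0.0840

Pr[underwatering | wilting] ≈ 0.0840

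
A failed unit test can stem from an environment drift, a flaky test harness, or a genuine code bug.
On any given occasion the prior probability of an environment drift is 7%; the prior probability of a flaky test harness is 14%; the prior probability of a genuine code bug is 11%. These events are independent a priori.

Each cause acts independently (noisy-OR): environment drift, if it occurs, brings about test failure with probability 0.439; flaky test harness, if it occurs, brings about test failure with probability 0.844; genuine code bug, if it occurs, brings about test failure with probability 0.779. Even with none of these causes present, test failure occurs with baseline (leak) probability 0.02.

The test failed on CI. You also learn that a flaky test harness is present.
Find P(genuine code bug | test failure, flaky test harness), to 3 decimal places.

Under noisy-OR, P(test failure | causes) = 1 − (1−0.02)·∏(1−qᵢ) over the active causes.
For the numerator, keep only genuine code bug=true terms: 0.098844 + 0.007554 = 0.106398
Normalizer over all consistent configurations: 0.84712×0.93×0.89 + 0.966214×0.93×0.11 + 0.914234×0.07×0.89 + 0.981046×0.07×0.11 = 0.864516
Posterior = 0.106398 / 0.864516 ≈ 0.123

P(genuine code bug | test failure, flaky test harness) ≈ 0.123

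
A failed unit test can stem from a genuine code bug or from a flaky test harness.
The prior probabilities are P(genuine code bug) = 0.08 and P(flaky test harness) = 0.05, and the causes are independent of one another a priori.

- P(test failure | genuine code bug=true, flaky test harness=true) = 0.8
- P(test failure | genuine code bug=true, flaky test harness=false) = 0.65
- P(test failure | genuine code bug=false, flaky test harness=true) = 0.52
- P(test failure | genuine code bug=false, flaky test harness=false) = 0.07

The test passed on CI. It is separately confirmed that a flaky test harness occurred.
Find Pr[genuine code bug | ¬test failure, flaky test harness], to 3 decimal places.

P(¬test failure | flaky test harness) = 0.48*0.92 + 0.2*0.08 = 0.441600 + 0.016000 = 0.457600
The genuine code bug-present share is 0.2*0.08 = 0.016000.
Hence the posterior is 0.016000/0.457600 ≈ 0.035.

Pr[genuine code bug | ¬test failure, flaky test harness] ≈ 0.035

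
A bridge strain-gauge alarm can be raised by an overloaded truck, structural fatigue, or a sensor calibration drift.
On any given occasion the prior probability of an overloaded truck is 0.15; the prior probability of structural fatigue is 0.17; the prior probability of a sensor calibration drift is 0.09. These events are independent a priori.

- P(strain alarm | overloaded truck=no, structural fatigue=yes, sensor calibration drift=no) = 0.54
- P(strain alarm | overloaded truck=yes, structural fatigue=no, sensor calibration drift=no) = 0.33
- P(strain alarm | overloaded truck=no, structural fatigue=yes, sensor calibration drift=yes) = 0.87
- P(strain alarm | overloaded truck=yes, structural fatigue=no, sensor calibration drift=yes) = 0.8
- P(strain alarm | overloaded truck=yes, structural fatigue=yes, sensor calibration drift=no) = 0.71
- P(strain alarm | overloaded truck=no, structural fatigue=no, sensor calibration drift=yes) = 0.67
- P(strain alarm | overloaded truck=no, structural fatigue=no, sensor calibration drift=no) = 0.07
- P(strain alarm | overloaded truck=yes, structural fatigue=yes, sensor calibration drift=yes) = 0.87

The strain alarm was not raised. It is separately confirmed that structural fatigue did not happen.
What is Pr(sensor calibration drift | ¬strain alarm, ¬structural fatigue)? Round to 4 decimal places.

Pr(sensor calibration drift | ¬strain alarm, ¬structural fatigue) ≈ 0.0333

Weight on sensor calibration drift=true, given the evidence: 0.025245 + 0.002700 = 0.027945
Normalizer over all consistent configurations: 0.93×0.85×0.91 + 0.33×0.85×0.09 + 0.67×0.15×0.91 + 0.2×0.15×0.09 = 0.838755
P(sensor calibration drift | ¬strain alarm, ¬structural fatigue) = 0.027945/0.838755 ≈ 0.0333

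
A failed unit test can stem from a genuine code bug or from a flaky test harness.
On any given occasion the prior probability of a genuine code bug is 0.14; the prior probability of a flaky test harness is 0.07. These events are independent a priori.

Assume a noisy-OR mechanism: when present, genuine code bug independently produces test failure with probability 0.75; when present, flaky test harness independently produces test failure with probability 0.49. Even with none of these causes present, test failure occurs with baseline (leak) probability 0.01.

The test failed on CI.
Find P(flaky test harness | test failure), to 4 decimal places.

P(flaky test harness | test failure) ≈ 0.2658

Under noisy-OR, P(test failure | causes) = 1 − (1−0.01)·∏(1−qᵢ) over the active causes.
P(test failure) = 0.01×0.86×0.93 + 0.4951×0.86×0.07 + 0.7525×0.14×0.93 + 0.873775×0.14×0.07 = 0.007998 + 0.029805 + 0.097976 + 0.008563 = 0.144342
The flaky test harness-present share is 0.029805 + 0.008563 = 0.038368.
P(flaky test harness | test failure) = 0.038368 / 0.144342 ≈ 0.2658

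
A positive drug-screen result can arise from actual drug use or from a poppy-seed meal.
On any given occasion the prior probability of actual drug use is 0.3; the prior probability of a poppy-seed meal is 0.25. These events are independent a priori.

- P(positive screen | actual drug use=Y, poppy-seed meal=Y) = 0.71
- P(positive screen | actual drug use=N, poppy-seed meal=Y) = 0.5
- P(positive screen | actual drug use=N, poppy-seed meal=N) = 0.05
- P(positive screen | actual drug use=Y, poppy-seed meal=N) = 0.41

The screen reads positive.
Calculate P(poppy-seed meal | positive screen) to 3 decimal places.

P(poppy-seed meal | positive screen) ≈ 0.543

P(positive screen) = 0.05*0.7*0.75 + 0.5*0.7*0.25 + 0.41*0.3*0.75 + 0.71*0.3*0.25 = 0.026250 + 0.087500 + 0.092250 + 0.053250 = 0.259250
Restricting to configurations with poppy-seed meal present: 0.087500 + 0.053250 = 0.140750.
Hence the posterior is 0.140750/0.259250 ≈ 0.543.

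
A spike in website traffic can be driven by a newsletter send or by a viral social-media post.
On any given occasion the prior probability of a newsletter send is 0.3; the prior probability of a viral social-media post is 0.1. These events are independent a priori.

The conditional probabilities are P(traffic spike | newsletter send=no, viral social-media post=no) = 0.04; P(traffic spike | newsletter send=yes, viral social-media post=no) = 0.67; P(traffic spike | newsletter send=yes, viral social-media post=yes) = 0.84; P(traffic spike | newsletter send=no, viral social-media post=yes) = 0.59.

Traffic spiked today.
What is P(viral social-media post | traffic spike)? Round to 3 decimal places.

P(viral social-media post | traffic spike) ≈ 0.244

Numerator (weight on configurations with viral social-media post): 0.041300 + 0.025200 = 0.066500
Normalizer over all consistent configurations: 0.04*0.7*0.9 + 0.59*0.7*0.1 + 0.67*0.3*0.9 + 0.84*0.3*0.1 = 0.272600
Posterior = 0.066500 / 0.272600 ≈ 0.244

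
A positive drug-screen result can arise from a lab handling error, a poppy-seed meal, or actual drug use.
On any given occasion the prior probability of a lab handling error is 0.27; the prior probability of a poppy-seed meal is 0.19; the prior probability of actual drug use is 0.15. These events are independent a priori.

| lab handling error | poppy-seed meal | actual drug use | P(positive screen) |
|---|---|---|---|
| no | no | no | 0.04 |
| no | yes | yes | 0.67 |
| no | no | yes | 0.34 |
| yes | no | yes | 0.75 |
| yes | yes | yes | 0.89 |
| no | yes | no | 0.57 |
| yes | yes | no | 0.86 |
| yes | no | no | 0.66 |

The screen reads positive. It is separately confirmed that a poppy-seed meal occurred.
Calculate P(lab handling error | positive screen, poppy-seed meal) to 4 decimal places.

P(lab handling error | positive screen, poppy-seed meal) ≈ 0.3534

By total probability over the 4 (lab handling error, actual drug use) configurations:
  P(positive screen | poppy-seed meal) = 0.57·0.73·0.85 + 0.67·0.73·0.15 + 0.86·0.27·0.85 + 0.89·0.27·0.15
        = 0.353685 + 0.073365 + 0.197370 + 0.036045 = 0.660465
Keeping only the lab handling error-present terms gives 0.233415, so
  P(lab handling error | positive screen, poppy-seed meal) = 0.233415 / 0.660465 ≈ 0.3534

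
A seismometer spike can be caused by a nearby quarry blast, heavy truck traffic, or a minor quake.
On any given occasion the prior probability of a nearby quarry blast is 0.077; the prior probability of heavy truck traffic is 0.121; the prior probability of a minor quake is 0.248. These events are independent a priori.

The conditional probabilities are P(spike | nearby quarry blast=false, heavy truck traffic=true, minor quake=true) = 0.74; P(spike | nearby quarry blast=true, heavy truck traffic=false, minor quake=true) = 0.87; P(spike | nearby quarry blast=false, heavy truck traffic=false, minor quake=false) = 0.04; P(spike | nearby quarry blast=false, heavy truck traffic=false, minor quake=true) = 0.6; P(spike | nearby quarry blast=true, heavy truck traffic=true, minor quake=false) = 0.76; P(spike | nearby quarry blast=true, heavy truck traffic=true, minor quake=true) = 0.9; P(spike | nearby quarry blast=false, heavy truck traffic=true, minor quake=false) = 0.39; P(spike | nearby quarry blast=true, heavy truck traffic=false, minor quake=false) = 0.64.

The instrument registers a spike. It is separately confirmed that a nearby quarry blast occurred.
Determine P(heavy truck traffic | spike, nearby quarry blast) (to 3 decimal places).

P(heavy truck traffic | spike, nearby quarry blast) ≈ 0.136

Numerator (weight on configurations with heavy truck traffic): 0.069154 + 0.027007 = 0.096161
The normalizing constant is 0.64*0.879*0.752 + 0.87*0.879*0.248 + 0.76*0.121*0.752 + 0.9*0.121*0.248 = 0.708859
P(heavy truck traffic | spike, nearby quarry blast) = 0.096161/0.708859 ≈ 0.136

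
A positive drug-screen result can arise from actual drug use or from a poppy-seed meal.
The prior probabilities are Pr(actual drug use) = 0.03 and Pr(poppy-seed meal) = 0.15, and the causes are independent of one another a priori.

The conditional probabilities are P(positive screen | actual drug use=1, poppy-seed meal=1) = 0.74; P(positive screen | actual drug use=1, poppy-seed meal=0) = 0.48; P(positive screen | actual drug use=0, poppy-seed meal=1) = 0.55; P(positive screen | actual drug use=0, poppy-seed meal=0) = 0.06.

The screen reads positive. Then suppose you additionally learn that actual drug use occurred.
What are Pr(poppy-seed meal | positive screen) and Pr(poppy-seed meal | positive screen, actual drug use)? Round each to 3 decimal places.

P(positive screen) = 0.06×0.97×0.85 + 0.55×0.97×0.15 + 0.48×0.03×0.85 + 0.74×0.03×0.15 = 0.049470 + 0.080025 + 0.012240 + 0.003330 = 0.145065
The poppy-seed meal-present share is 0.080025 + 0.003330 = 0.083355.
So P(poppy-seed meal | positive screen) = 0.083355/0.145065 ≈ 0.575.

Now condition on the additional information:
By total probability over both values of poppy-seed meal:
  P(positive screen | actual drug use) = 0.48*0.85 + 0.74*0.15
        = 0.408000 + 0.111000 = 0.519000
Keeping only the poppy-seed meal-present terms gives 0.111000, so
  P(poppy-seed meal | positive screen, actual drug use) = 0.111000 / 0.519000 ≈ 0.214

Pr(poppy-seed meal | positive screen) ≈ 0.575; Pr(poppy-seed meal | positive screen, actual drug use) ≈ 0.214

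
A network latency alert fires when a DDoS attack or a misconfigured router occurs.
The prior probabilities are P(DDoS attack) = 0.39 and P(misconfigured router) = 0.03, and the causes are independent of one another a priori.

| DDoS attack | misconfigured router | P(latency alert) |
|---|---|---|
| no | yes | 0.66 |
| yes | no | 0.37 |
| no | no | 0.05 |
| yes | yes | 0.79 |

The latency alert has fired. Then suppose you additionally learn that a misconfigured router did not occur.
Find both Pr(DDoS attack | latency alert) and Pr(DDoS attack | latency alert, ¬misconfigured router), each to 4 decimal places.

Pr(DDoS attack | latency alert) ≈ 0.7817; Pr(DDoS attack | latency alert, ¬misconfigured router) ≈ 0.8255

For the numerator, keep only DDoS attack=true terms: 0.139971 + 0.009243 = 0.149214
Denominator P(latency alert): 0.05·0.61·0.97 + 0.66·0.61·0.03 + 0.37·0.39·0.97 + 0.79·0.39·0.03 = 0.190877
Posterior = 0.149214 / 0.190877 ≈ 0.7817

Now also conditioning on misconfigured router≠true:
P(latency alert | ¬misconfigured router) = 0.05×0.61 + 0.37×0.39 = 0.030500 + 0.144300 = 0.174800
The DDoS attack-present share is 0.37×0.39 = 0.144300.
Hence the posterior is 0.144300/0.174800 ≈ 0.8255.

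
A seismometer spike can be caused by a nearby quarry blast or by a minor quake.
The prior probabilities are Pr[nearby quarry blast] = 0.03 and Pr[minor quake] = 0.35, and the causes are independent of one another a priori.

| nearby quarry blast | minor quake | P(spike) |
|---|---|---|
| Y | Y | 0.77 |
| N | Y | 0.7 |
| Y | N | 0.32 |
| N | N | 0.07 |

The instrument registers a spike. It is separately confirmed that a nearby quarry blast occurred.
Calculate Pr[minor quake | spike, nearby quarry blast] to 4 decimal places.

Enumerate both values of minor quake and weight by the priors:
  P(spike | nearby quarry blast) = 0.32·0.65 + 0.77·0.35
        = 0.208000 + 0.269500 = 0.477500
Keeping only the minor quake-present terms gives 0.269500, so
  P(minor quake | spike, nearby quarry blast) = 0.269500 / 0.477500 ≈ 0.5644

Pr[minor quake | spike, nearby quarry blast] ≈ 0.5644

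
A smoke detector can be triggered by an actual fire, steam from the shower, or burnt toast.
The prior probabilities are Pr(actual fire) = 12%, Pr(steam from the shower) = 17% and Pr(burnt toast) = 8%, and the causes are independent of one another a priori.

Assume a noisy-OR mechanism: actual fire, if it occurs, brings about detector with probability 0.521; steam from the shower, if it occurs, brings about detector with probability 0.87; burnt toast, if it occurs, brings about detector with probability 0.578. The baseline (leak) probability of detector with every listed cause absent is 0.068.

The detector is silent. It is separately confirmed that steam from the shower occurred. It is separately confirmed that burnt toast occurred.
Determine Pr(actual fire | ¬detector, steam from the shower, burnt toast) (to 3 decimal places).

Under noisy-OR, P(detector | causes) = 1 − (1−0.068)·∏(1−qᵢ) over the active causes.
For the numerator, keep only actual fire=true terms: 0.024491·0.12 = 0.002939
Denominator P(¬detector | steam from the shower, burnt toast): 0.05113·0.88 + 0.024491·0.12 = 0.047933
Posterior = 0.002939 / 0.047933 ≈ 0.061

Pr(actual fire | ¬detector, steam from the shower, burnt toast) ≈ 0.061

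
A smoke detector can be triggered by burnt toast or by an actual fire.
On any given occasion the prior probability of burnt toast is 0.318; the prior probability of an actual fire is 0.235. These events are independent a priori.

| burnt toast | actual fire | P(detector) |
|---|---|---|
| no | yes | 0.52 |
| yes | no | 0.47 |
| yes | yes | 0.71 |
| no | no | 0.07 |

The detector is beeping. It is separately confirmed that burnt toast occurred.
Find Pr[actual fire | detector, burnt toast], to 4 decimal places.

Pr[actual fire | detector, burnt toast] ≈ 0.3170

Sum P(detector|·) weighted by the priors over both values of actual fire:
  P(detector | burnt toast) = 0.47×0.765 + 0.71×0.235
        = 0.359550 + 0.166850 = 0.526400
Configurations with actual fire contribute 0.166850, so
  P(actual fire | detector, burnt toast) = 0.166850 / 0.526400 ≈ 0.3170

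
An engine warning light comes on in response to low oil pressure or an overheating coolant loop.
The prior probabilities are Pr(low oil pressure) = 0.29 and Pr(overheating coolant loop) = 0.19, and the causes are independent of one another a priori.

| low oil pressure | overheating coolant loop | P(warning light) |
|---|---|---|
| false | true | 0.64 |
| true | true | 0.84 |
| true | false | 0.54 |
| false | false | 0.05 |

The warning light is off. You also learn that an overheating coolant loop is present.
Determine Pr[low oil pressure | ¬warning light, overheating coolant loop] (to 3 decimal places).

Pr[low oil pressure | ¬warning light, overheating coolant loop] ≈ 0.154

Enumerate both values of low oil pressure and weight by the priors:
  P(¬warning light | overheating coolant loop) = 0.36*0.71 + 0.16*0.29
        = 0.255600 + 0.046400 = 0.302000
Configurations with low oil pressure contribute 0.046400, so
  P(low oil pressure | ¬warning light, overheating coolant loop) = 0.046400 / 0.302000 ≈ 0.154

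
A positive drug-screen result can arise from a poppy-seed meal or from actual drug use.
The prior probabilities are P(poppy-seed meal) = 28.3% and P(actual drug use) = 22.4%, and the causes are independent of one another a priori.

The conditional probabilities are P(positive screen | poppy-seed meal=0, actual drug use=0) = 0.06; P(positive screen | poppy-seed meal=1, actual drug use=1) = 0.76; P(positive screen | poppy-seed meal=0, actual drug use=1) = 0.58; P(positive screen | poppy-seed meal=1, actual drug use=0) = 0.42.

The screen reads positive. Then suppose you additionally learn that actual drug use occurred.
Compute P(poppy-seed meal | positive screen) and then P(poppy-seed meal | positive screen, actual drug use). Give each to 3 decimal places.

P(poppy-seed meal | positive screen) ≈ 0.526; P(poppy-seed meal | positive screen, actual drug use) ≈ 0.341

Sum P(positive screen|·) weighted by the priors over the 4 (poppy-seed meal, actual drug use) configurations:
  P(positive screen) = 0.06·0.717·0.776 + 0.58·0.717·0.224 + 0.42·0.283·0.776 + 0.76·0.283·0.224
        = 0.033384 + 0.093153 + 0.092235 + 0.048178 = 0.266950
Keeping only the poppy-seed meal-present terms gives 0.140413, so
  P(poppy-seed meal | positive screen) = 0.140413 / 0.266950 ≈ 0.526

Now condition on the additional information:
Enumerate both values of poppy-seed meal and weight by the priors:
  P(positive screen | actual drug use) = 0.58*0.717 + 0.76*0.283
        = 0.415860 + 0.215080 = 0.630940
The terms with poppy-seed meal present sum to 0.215080, so
  P(poppy-seed meal | positive screen, actual drug use) = 0.215080 / 0.630940 ≈ 0.341
— actual drug use explains away the evidence for poppy-seed meal.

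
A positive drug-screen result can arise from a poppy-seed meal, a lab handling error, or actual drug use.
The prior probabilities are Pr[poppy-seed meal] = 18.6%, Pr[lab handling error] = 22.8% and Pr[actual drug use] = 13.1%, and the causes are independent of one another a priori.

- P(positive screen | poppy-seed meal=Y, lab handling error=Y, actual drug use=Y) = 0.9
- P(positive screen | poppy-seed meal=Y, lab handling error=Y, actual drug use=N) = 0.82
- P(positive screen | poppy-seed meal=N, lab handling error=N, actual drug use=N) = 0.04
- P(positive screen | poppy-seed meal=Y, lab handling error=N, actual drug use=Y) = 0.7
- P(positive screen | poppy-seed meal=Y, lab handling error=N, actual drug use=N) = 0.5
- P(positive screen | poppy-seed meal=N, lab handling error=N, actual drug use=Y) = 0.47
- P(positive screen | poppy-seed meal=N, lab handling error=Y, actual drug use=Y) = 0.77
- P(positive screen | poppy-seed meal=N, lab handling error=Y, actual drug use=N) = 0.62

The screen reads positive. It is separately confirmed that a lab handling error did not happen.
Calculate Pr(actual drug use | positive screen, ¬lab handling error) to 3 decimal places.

P(positive screen | ¬lab handling error) = 0.04*0.814*0.869 + 0.47*0.814*0.131 + 0.5*0.186*0.869 + 0.7*0.186*0.131 = 0.028295 + 0.050118 + 0.080817 + 0.017056 = 0.176286
Restricting to configurations with actual drug use present: 0.050118 + 0.017056 = 0.067174.
Hence the posterior is 0.067174/0.176286 ≈ 0.381.

Pr(actual drug use | positive screen, ¬lab handling error) ≈ 0.381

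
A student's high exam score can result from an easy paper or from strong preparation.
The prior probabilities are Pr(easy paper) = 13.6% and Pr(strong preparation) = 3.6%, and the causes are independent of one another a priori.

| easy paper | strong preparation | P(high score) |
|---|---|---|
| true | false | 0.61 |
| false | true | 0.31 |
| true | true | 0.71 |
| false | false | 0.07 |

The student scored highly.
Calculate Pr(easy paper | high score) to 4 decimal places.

Enumerate the 4 (easy paper, strong preparation) configurations and weight by the priors:
  P(high score) = 0.07·0.864·0.964 + 0.31·0.864·0.036 + 0.61·0.136·0.964 + 0.71·0.136·0.036
        = 0.058303 + 0.009642 + 0.079973 + 0.003476 = 0.151394
Keeping only the easy paper-present terms gives 0.083449, so
  P(easy paper | high score) = 0.083449 / 0.151394 ≈ 0.5512

Pr(easy paper | high score) ≈ 0.5512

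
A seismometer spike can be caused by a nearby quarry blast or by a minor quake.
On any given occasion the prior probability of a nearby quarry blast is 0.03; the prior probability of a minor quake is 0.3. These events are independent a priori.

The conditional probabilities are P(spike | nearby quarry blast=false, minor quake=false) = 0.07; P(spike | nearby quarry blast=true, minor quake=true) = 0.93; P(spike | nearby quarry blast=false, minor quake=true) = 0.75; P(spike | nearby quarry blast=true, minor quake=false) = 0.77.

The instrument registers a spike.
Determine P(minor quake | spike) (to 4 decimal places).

For the numerator, keep only minor quake=true terms: 0.218250 + 0.008370 = 0.226620
Normalizer over all consistent configurations: 0.07·0.97·0.7 + 0.75·0.97·0.3 + 0.77·0.03·0.7 + 0.93·0.03·0.3 = 0.290320
Posterior = 0.226620 / 0.290320 ≈ 0.7806

P(minor quake | spike) ≈ 0.7806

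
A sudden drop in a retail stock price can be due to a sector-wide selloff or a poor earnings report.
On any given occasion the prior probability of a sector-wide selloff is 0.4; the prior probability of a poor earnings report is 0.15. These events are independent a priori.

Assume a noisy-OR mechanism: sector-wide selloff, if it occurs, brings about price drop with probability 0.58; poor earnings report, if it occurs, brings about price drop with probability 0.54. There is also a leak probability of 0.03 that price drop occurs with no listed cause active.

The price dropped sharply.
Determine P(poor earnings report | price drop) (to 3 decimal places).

P(poor earnings report | price drop) ≈ 0.313

Under noisy-OR, P(price drop | causes) = 1 − (1−0.03)·∏(1−qᵢ) over the active causes.
Enumerate the 4 (sector-wide selloff, poor earnings report) configurations and weight by the priors:
  P(price drop) = 0.03*0.6*0.85 + 0.5538*0.6*0.15 + 0.5926*0.4*0.85 + 0.812596*0.4*0.15
        = 0.015300 + 0.049842 + 0.201484 + 0.048756 = 0.315382
Configurations with poor earnings report contribute 0.098598, so
  P(poor earnings report | price drop) = 0.098598 / 0.315382 ≈ 0.313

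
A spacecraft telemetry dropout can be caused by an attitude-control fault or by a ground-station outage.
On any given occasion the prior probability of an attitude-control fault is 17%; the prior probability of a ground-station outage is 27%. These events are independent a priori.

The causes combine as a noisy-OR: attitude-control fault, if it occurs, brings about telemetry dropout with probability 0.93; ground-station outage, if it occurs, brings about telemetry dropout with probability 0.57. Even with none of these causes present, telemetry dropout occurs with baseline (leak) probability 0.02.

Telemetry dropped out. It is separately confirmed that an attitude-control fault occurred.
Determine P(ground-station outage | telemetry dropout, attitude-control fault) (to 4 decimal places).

P(ground-station outage | telemetry dropout, attitude-control fault) ≈ 0.2782

Under noisy-OR, P(telemetry dropout | causes) = 1 − (1−0.02)·∏(1−qᵢ) over the active causes.
P(telemetry dropout | attitude-control fault) = 0.9314*0.73 + 0.970502*0.27 = 0.679922 + 0.262036 = 0.941958
Restricting to configurations with ground-station outage present: 0.970502*0.27 = 0.262036.
So P(ground-station outage | telemetry dropout, attitude-control fault) = 0.262036/0.941958 ≈ 0.2782.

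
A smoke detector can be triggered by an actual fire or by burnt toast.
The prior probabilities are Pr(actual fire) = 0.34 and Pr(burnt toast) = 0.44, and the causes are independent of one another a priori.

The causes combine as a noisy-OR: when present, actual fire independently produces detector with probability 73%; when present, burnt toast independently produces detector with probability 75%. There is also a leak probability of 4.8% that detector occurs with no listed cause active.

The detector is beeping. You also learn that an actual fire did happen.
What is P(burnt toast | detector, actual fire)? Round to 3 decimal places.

P(burnt toast | detector, actual fire) ≈ 0.497

Under noisy-OR, P(detector | causes) = 1 − (1−0.048)·∏(1−qᵢ) over the active causes.
P(detector | actual fire) = 0.74296·0.56 + 0.93574·0.44 = 0.416058 + 0.411726 = 0.827784
Of this, 0.411726 comes from 0.93574·0.44 (the burnt toast=true cases).
Hence the posterior is 0.411726/0.827784 ≈ 0.497.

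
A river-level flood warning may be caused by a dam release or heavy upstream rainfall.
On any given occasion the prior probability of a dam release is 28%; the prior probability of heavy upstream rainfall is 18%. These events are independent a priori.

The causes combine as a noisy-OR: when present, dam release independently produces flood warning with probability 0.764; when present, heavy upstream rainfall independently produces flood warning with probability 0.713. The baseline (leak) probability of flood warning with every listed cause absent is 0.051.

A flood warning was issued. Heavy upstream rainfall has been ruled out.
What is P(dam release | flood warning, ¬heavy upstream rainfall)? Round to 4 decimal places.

Under noisy-OR, P(flood warning | causes) = 1 − (1−0.051)·∏(1−qᵢ) over the active causes.
Numerator (weight on configurations with dam release): 0.776036·0.28 = 0.217290
The normalizing constant is 0.051·0.72 + 0.776036·0.28 = 0.254010
P(dam release | flood warning, ¬heavy upstream rainfall) = 0.217290/0.254010 ≈ 0.8554

P(dam release | flood warning, ¬heavy upstream rainfall) ≈ 0.8554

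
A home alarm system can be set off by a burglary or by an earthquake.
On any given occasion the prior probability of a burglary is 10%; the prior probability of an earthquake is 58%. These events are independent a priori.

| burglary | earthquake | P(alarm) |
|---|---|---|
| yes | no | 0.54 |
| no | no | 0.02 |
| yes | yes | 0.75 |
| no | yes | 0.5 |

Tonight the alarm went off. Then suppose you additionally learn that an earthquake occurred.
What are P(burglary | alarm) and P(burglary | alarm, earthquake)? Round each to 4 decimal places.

Weight on burglary=true, given the evidence: 0.022680 + 0.043500 = 0.066180
Denominator P(alarm): 0.02×0.9×0.42 + 0.5×0.9×0.58 + 0.54×0.1×0.42 + 0.75×0.1×0.58 = 0.334740
Posterior = 0.066180 / 0.334740 ≈ 0.1977

With the extra evidence:
For the numerator, keep only burglary=true terms: 0.75·0.1 = 0.075000
The normalizing constant is 0.5·0.9 + 0.75·0.1 = 0.525000
Posterior = 0.075000 / 0.525000 ≈ 0.1429
This is intercausal reasoning (explaining away): once earthquake accounts for the alarm, burglary becomes less likely.

P(burglary | alarm) ≈ 0.1977; P(burglary | alarm, earthquake) ≈ 0.1429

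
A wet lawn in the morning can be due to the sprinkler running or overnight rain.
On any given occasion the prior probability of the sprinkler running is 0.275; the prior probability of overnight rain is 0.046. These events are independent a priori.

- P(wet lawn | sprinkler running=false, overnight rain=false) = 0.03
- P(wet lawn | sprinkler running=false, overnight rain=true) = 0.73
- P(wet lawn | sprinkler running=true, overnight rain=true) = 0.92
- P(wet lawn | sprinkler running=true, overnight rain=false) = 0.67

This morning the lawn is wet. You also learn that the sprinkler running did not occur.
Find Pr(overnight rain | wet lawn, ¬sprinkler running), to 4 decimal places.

P(wet lawn | ¬sprinkler running) = 0.03*0.954 + 0.73*0.046 = 0.028620 + 0.033580 = 0.062200
Restricting to configurations with overnight rain present: 0.73*0.046 = 0.033580.
So P(overnight rain | wet lawn, ¬sprinkler running) = 0.033580/0.062200 ≈ 0.5399.

Pr(overnight rain | wet lawn, ¬sprinkler running) ≈ 0.5399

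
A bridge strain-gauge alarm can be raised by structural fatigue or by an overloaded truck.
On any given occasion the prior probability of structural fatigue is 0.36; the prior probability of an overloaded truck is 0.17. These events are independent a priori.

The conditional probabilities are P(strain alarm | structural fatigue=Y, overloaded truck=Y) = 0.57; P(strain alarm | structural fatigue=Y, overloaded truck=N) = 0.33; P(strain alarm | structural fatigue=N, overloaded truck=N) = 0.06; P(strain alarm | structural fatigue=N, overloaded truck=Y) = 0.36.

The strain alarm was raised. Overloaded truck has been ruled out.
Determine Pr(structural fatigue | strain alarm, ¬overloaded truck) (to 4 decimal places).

Weight on structural fatigue=true, given the evidence: 0.33*0.36 = 0.118800
Normalizer over all consistent configurations: 0.06*0.64 + 0.33*0.36 = 0.157200
Posterior = 0.118800 / 0.157200 ≈ 0.7557

Pr(structural fatigue | strain alarm, ¬overloaded truck) ≈ 0.7557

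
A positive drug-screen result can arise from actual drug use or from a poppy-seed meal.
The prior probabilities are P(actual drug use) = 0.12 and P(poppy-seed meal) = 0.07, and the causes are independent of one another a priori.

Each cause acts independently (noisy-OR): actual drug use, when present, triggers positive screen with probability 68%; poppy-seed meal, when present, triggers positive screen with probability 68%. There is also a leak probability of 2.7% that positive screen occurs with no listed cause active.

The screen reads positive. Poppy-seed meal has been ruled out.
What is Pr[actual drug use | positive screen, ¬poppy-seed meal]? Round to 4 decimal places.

Pr[actual drug use | positive screen, ¬poppy-seed meal] ≈ 0.7767

Under noisy-OR, P(positive screen | causes) = 1 − (1−0.027)·∏(1−qᵢ) over the active causes.
Weight on actual drug use=true, given the evidence: 0.68864×0.12 = 0.082637
Denominator P(positive screen | ¬poppy-seed meal): 0.027×0.88 + 0.68864×0.12 = 0.106397
P(actual drug use | positive screen, ¬poppy-seed meal) = 0.082637/0.106397 ≈ 0.7767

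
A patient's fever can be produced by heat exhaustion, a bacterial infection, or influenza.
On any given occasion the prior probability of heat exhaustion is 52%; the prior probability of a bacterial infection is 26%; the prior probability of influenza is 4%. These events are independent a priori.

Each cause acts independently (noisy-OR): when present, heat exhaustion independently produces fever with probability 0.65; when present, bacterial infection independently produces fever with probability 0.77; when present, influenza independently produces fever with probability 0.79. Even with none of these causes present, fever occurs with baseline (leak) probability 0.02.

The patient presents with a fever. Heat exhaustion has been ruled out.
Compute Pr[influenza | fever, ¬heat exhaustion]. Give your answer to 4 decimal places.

Under noisy-OR, P(fever | causes) = 1 − (1−0.02)·∏(1−qᵢ) over the active causes.
P(fever | ¬heat exhaustion) = 0.02·0.74·0.96 + 0.7942·0.74·0.04 + 0.7746·0.26·0.96 + 0.952666·0.26·0.04 = 0.014208 + 0.023508 + 0.193340 + 0.009908 = 0.240964
Restricting to configurations with influenza present: 0.023508 + 0.009908 = 0.033416.
So P(influenza | fever, ¬heat exhaustion) = 0.033416/0.240964 ≈ 0.1387.

Pr[influenza | fever, ¬heat exhaustion] ≈ 0.1387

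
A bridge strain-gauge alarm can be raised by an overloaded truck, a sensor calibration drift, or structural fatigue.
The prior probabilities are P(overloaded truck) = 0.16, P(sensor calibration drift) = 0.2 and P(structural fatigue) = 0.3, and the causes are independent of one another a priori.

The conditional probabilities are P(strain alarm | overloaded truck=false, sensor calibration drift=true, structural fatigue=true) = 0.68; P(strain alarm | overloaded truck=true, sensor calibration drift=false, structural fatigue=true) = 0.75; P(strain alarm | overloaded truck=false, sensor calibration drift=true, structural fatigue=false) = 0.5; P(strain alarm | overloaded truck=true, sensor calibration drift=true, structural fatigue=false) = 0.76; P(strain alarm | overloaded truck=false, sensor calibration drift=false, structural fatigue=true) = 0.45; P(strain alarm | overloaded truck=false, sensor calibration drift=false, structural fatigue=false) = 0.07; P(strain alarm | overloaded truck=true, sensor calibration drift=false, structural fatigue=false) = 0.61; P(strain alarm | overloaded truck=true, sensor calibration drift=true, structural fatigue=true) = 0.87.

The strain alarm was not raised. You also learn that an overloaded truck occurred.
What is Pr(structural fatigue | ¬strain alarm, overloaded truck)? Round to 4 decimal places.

P(¬strain alarm | overloaded truck) = 0.39×0.8×0.7 + 0.25×0.8×0.3 + 0.24×0.2×0.7 + 0.13×0.2×0.3 = 0.218400 + 0.060000 + 0.033600 + 0.007800 = 0.319800
The structural fatigue-present share is 0.060000 + 0.007800 = 0.067800.
So P(structural fatigue | ¬strain alarm, overloaded truck) = 0.067800/0.319800 ≈ 0.2120.

Pr(structural fatigue | ¬strain alarm, overloaded truck) ≈ 0.2120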